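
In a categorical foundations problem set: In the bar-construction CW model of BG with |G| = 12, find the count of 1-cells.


In the bar-construction CW model of BG, the n-cells are indexed by
n-tuples [g_1|...|g_n] of non-identity elements of G (degenerate
simplices with some g_i = e do not contribute cells), so there are
(|G| - 1)^n n-cells.
For dim = 1 with |G| = 12:
cells = (12 - 1)^1 = 11^1 = 11

11


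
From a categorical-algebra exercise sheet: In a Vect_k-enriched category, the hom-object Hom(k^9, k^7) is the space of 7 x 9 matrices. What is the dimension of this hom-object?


In Vect-enriched categories, Hom(k^n, k^m) is the space of m x n matrices.
dim(Hom(k^9, k^7)) = 7 * 9 = 63

63


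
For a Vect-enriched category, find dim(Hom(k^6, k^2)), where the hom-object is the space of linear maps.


In Vect-enriched categories, Hom(k^n, k^m) is the space of m x n matrices.
dim(Hom(k^6, k^2)) = 2 * 6 = 12

12


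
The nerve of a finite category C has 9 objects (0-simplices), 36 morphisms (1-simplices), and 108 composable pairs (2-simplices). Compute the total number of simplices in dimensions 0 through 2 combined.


The 2-skeleton of the nerve N(C) consists of simplices in dimensions 0, 1, 2:
  |N(C)_0| = 9 (objects)
  |N(C)_1| = 36 (morphisms)
  |N(C)_2| = 108 (composable pairs)
Total = 9 + 36 + 108 = 153

153


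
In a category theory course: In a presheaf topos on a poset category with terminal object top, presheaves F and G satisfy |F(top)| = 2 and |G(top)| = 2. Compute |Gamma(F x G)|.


Global sections of a presheaf on a poset with terminal top satisfy
Gamma(H) ~ H(top). Presheaves admit pointwise products, so
(F x G)(top) = F(top) x G(top) (Cartesian product).
|Gamma(F x G)| = |F(top)| * |G(top)| = 2 * 2 = 4.

4


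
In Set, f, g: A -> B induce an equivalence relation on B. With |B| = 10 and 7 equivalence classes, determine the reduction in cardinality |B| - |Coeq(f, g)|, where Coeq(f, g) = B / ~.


The coequalizer Coeq(f, g) = B / ~ has one element per equivalence class.
|B| = 10, |Coeq(f, g)| = 7.
|B| - |Coeq(f, g)| = 10 - 7 = 3.

3


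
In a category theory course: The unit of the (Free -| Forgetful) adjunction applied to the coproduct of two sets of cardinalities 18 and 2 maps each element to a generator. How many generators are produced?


The unit eta_X: X -> U(F(X)) of the Free-Forgetful adjunction
maps each element of X to a generator of F(X). For X = S + T (disjoint
union in Set), |S + T| = |S| + |T|.
Total mappings = 18 + 2 = 20.

20


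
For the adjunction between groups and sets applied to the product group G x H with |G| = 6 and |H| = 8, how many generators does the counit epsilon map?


The counit epsilon_K: F(U(K)) -> K of the Free-Forgetful adjunction
maps |K| generators of F(U(K)) into K. For K = G x H (the product group),
|G x H| = |G| * |H|.
Total generators mapped = 6 * 8 = 48.

48


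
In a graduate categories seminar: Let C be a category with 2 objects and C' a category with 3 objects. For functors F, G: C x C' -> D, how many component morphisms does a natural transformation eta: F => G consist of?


A natural transformation eta: F => G assigns one component morphism per
object of the domain category.
The domain is the product category C x C', so
|Ob(C x C')| = |Ob(C)| * |Ob(C')| = 2 * 3 = 6.
Therefore eta has 6 component morphisms.

6


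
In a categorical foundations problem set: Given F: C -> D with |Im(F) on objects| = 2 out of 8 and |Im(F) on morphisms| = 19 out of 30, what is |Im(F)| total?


The image of F consists of distinct objects and distinct morphisms.
|Im(F)| on objects = 2
|Im(F)| on morphisms = 19
Total image cardinality = 2 + 19 = 21

21


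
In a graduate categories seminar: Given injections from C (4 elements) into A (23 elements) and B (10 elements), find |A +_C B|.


The pushout A +_C B identifies the images of C in A and B.
|A +_C B| = |A| + |B| - |C| (for injections).
= 23 + 10 - 4 = 29

29


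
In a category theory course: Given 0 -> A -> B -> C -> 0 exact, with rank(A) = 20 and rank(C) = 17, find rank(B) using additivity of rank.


For a short exact sequence 0 -> A -> B -> C -> 0,
rank is additive: rank(B) = rank(A) + rank(C).
rank(B) = 20 + 17 = 37

37


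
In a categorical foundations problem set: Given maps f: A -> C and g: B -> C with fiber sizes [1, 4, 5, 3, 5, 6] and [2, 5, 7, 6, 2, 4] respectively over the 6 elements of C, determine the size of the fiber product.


The pullback A x_C B consists of pairs (a, b) with f(a) = g(b).
For each element c in C, the fiber product has |f^-1(c)| * |g^-1(c)| elements.
Summing over C: 1 * 2 + 4 * 5 + 5 * 7 + 3 * 6 + 5 * 2 + 6 * 4
= 2 + 20 + 35 + 18 + 10 + 24 = 109

109


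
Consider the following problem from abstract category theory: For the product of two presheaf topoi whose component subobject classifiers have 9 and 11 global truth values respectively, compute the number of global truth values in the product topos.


In a product of presheaf topoi E_1 x E_2, the subobject classifier
is Omega = Omega_1 x Omega_2 (componentwise), so
|Omega(top)| = |Omega_1(top_1)| * |Omega_2(top_2)|.
= 9 * 11 = 99.

99


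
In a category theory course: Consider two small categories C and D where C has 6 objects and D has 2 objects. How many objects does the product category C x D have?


The product category C x D has objects that are pairs (c, d).
Number of pairs = |Ob(C)| * |Ob(D)| = 6 * 2 = 12

12


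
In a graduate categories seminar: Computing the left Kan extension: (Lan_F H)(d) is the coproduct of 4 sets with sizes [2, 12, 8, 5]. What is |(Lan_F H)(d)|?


Pointwise, the left Kan extension (Lan_F H)(d) is the colimit, indexed
by the comma category (F downarrow d), of H composed with the
projection (F downarrow d) -> C. Here that colimit is given
as a coproduct (disjoint union) of sets, so its cardinality is the
sum of the sizes of the summands.
Coproduct of sets with sizes: 2 + 12 + 8 + 5
= 27

27


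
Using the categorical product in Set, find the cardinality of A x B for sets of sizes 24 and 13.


In Set, the product A x B is the Cartesian product.
By the universal property, |A x B| = |A| * |B|.
|A x B| = 24 * 13 = 312

312


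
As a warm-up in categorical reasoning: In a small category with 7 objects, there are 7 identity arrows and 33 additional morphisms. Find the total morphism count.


Each object has an identity morphism, giving 7 identities.
Adding the 33 non-identity morphisms:
Total = 7 + 33 = 40

40


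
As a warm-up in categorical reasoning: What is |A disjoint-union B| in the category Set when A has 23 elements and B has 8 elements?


In Set, the coproduct A + B is the disjoint union.
|A + B| = |A| + |B| = 23 + 8 = 31

31


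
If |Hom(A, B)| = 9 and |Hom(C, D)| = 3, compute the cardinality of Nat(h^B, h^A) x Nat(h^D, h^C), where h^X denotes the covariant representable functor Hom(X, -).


By the Yoneda lemma, Nat(h^B, h^A) is isomorphic to Hom(A, B),
so |Nat(h^B, h^A)| = |Hom(A, B)| and |Nat(h^D, h^C)| = |Hom(C, D)|.
|Hom(A, B)| = 9, |Hom(C, D)| = 3.
|Nat(h^B, h^A) x Nat(h^D, h^C)| = 9 * 3 = 27

27


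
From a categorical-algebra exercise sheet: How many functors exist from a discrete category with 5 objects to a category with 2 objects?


A functor from a discrete category C to D is determined by
where each object maps. Each of the 5 objects of C can map
to any of the 2 objects of D independently.
Number of functors = 2^5 = 32

32


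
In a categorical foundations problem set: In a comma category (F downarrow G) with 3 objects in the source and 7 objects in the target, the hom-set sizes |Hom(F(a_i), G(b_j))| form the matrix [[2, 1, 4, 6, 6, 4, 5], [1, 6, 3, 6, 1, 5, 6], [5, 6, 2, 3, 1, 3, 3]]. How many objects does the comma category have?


Objects of (F downarrow G) are triples (a, b, h: F(a)->G(b)).
The count equals the sum of all entries in the hom-matrix.
sum(row 0) = 28
sum(row 1) = 28
sum(row 2) = 23
Grand total = 79

79


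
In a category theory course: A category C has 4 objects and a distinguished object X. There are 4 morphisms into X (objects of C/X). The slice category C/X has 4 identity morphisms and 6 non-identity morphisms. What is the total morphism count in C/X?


In the slice category C/X, objects are morphisms to X.
Identity morphisms: 4 (one per object of C/X).
Non-identity morphisms: 6.
Total = 4 + 6 = 10

10


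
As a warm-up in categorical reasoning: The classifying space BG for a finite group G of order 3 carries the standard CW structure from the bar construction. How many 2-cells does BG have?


In the bar-construction CW model of BG, the n-cells are indexed by
n-tuples [g_1|...|g_n] of non-identity elements of G (degenerate
simplices with some g_i = e do not contribute cells), so there are
(|G| - 1)^n n-cells.
For dim = 2 with |G| = 3:
cells = (3 - 1)^2 = 2^2 = 4

4


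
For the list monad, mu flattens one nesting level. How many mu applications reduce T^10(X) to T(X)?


Each application of mu: T^2 -> T removes one layer of nesting.
Starting at depth 10 (i.e., T^10(X)), we need to reach T(X).
Number of mu applications = 10 - 1 = 9

9


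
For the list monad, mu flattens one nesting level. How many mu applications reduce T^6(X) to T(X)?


Each application of mu: T^2 -> T removes one layer of nesting.
Starting at depth 6 (i.e., T^6(X)), we need to reach T(X).
Number of mu applications = 6 - 1 = 5

5


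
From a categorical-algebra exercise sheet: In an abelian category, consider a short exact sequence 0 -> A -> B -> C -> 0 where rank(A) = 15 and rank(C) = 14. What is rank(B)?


For a short exact sequence 0 -> A -> B -> C -> 0,
rank is additive: rank(B) = rank(A) + rank(C).
rank(B) = 15 + 14 = 29

29


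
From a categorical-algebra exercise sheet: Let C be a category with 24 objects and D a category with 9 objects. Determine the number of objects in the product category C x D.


The product category C x D has objects that are pairs (c, d).
Number of pairs = |Ob(C)| * |Ob(D)| = 24 * 9 = 216

216


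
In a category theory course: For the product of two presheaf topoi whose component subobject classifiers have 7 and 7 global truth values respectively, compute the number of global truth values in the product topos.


In a product of presheaf topoi E_1 x E_2, the subobject classifier
is Omega = Omega_1 x Omega_2 (componentwise), so
|Omega(top)| = |Omega_1(top_1)| * |Omega_2(top_2)|.
= 7 * 7 = 49.

49


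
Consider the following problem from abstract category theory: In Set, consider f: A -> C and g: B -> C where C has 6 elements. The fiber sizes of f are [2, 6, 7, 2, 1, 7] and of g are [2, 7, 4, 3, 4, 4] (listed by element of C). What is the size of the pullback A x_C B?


The pullback A x_C B consists of pairs (a, b) with f(a) = g(b).
For each element c in C, the fiber product has |f^-1(c)| * |g^-1(c)| elements.
Summing over C: 2 * 2 + 6 * 7 + 7 * 4 + 2 * 3 + 1 * 4 + 7 * 4
= 4 + 42 + 28 + 6 + 4 + 28 = 112

112


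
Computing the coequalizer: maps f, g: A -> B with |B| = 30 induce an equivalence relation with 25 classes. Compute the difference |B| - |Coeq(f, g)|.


The coequalizer Coeq(f, g) = B / ~ has one element per equivalence class.
|B| = 30, |Coeq(f, g)| = 25.
|B| - |Coeq(f, g)| = 30 - 25 = 5.

5


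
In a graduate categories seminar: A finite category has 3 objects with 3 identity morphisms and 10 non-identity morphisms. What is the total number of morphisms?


Each object has an identity morphism, giving 3 identities.
Adding the 10 non-identity morphisms:
Total = 3 + 10 = 13

13


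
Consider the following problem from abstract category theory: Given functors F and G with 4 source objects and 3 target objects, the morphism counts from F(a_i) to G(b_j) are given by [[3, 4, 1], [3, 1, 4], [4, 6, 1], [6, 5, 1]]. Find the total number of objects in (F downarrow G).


Objects of (F downarrow G) are triples (a, b, h: F(a)->G(b)).
The count equals the sum of all entries in the hom-matrix.
sum(row 0) = 8
sum(row 1) = 8
sum(row 2) = 11
sum(row 3) = 12
Grand total = 39

39


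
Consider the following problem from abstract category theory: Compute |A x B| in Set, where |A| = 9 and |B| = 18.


In Set, the product A x B is the Cartesian product.
By the universal property, |A x B| = |A| * |B|.
|A x B| = 9 * 18 = 162

162


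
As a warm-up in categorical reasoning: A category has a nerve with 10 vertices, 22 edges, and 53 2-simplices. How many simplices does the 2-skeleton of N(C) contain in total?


The 2-skeleton of the nerve N(C) consists of simplices in dimensions 0, 1, 2:
  |N(C)_0| = 10 (objects)
  |N(C)_1| = 22 (morphisms)
  |N(C)_2| = 53 (composable pairs)
Total = 10 + 22 + 53 = 85

85


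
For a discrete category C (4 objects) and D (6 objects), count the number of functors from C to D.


A functor from a discrete category C to D is determined by
where each object maps. Each of the 4 objects of C can map
to any of the 6 objects of D independently.
Number of functors = 6^4 = 1296

1296


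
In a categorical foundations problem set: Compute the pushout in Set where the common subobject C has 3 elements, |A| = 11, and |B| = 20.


The pushout A +_C B identifies the images of C in A and B.
|A +_C B| = |A| + |B| - |C| (for injections).
= 11 + 20 - 3 = 28

28


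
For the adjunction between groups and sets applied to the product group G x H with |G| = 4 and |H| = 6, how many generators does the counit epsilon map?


The counit epsilon_K: F(U(K)) -> K of the Free-Forgetful adjunction
maps |K| generators of F(U(K)) into K. For K = G x H (the product group),
|G x H| = |G| * |H|.
Total generators mapped = 4 * 6 = 24.

24


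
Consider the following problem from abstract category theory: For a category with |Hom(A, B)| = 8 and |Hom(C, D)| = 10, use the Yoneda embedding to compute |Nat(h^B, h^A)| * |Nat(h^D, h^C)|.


By the Yoneda lemma, Nat(h^B, h^A) is isomorphic to Hom(A, B),
so |Nat(h^B, h^A)| = |Hom(A, B)| and |Nat(h^D, h^C)| = |Hom(C, D)|.
|Hom(A, B)| = 8, |Hom(C, D)| = 10.
|Nat(h^B, h^A) x Nat(h^D, h^C)| = 8 * 10 = 80

80


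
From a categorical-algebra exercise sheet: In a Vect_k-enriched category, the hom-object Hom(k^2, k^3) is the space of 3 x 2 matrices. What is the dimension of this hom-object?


In Vect-enriched categories, Hom(k^n, k^m) is the space of m x n matrices.
dim(Hom(k^2, k^3)) = 3 * 2 = 6

6


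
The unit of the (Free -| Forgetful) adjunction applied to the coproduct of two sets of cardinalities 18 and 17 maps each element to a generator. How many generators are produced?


The unit eta_X: X -> U(F(X)) of the Free-Forgetful adjunction
maps each element of X to a generator of F(X). For X = S + T (disjoint
union in Set), |S + T| = |S| + |T|.
Total mappings = 18 + 17 = 35.

35


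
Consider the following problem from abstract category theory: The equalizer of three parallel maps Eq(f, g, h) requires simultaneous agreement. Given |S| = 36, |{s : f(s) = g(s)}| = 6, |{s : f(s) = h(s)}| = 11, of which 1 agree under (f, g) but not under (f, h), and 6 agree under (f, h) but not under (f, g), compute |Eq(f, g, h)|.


Eq(f, g, h) is the triple-agreement set: points in S where all three
maps take the same value. Using inclusion-exclusion on the pairwise data:
Pair (f, g) agrees on 6 points; pair (f, h) on 11 points.
Points agreeing under (f, g) but not (f, h) = 1; under (f, h) but not (f, g) = 6.
Triple-agreement = agreement-in-(f, g) minus points that agree under (f, g) but not (f, h):
|Eq(f, g, h)| = 6 - 1 = 5
(cross-check via (f, h): 11 - 6 = 5.)

5


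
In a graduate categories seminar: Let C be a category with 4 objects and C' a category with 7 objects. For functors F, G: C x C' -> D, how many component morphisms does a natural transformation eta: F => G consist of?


A natural transformation eta: F => G assigns one component morphism per
object of the domain category.
The domain is the product category C x C', so
|Ob(C x C')| = |Ob(C)| * |Ob(C')| = 4 * 7 = 28.
Therefore eta has 28 component morphisms.

28


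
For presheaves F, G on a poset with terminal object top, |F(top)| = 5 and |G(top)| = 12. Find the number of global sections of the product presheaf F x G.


Global sections of a presheaf on a poset with terminal top satisfy
Gamma(H) ~ H(top). Presheaves admit pointwise products, so
(F x G)(top) = F(top) x G(top) (Cartesian product).
|Gamma(F x G)| = |F(top)| * |G(top)| = 5 * 12 = 60.

60


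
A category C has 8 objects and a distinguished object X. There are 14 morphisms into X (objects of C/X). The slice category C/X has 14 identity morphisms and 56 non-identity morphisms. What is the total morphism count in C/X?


In the slice category C/X, objects are morphisms to X.
Identity morphisms: 14 (one per object of C/X).
Non-identity morphisms: 56.
Total = 14 + 56 = 70

70


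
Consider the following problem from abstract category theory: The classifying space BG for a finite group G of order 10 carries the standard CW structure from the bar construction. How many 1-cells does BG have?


In the bar-construction CW model of BG, the n-cells are indexed by
n-tuples [g_1|...|g_n] of non-identity elements of G (degenerate
simplices with some g_i = e do not contribute cells), so there are
(|G| - 1)^n n-cells.
For dim = 1 with |G| = 10:
cells = (10 - 1)^1 = 9^1 = 9

9


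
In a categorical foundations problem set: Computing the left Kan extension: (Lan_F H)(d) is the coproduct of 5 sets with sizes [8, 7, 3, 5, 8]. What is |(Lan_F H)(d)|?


Pointwise, the left Kan extension (Lan_F H)(d) is the colimit, indexed
by the comma category (F downarrow d), of H composed with the
projection (F downarrow d) -> C. Here that colimit is given
as a coproduct (disjoint union) of sets, so its cardinality is the
sum of the sizes of the summands.
Coproduct of sets with sizes: 8 + 7 + 3 + 5 + 8
= 31

31


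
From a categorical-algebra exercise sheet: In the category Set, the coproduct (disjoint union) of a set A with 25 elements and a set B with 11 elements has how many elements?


In Set, the coproduct A + B is the disjoint union.
|A + B| = |A| + |B| = 25 + 11 = 36

36


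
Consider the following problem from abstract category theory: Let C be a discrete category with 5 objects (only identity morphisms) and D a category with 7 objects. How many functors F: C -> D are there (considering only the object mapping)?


A functor from a discrete category C to D is determined by
where each object maps. Each of the 5 objects of C can map
to any of the 7 objects of D independently.
Number of functors = 7^5 = 16807

16807


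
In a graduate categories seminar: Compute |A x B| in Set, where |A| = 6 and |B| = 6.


In Set, the product A x B is the Cartesian product.
By the universal property, |A x B| = |A| * |B|.
|A x B| = 6 * 6 = 36

36


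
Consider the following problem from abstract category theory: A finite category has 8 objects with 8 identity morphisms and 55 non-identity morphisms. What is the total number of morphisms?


Each object has an identity morphism, giving 8 identities.
Adding the 55 non-identity morphisms:
Total = 8 + 55 = 63

63


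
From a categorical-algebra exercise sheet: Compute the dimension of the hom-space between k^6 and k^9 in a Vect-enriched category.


In Vect-enriched categories, Hom(k^n, k^m) is the space of m x n matrices.
dim(Hom(k^6, k^9)) = 9 * 6 = 54

54


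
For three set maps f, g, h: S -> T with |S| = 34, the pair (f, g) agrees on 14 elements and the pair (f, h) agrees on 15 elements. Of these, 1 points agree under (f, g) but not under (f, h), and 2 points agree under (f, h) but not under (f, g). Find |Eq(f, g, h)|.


Eq(f, g, h) is the triple-agreement set: points in S where all three
maps take the same value. Using inclusion-exclusion on the pairwise data:
Pair (f, g) agrees on 14 points; pair (f, h) on 15 points.
Points agreeing under (f, g) but not (f, h) = 1; under (f, h) but not (f, g) = 2.
Triple-agreement = agreement-in-(f, g) minus points that agree under (f, g) but not (f, h):
|Eq(f, g, h)| = 14 - 1 = 13
(cross-check via (f, h): 15 - 2 = 13.)

13


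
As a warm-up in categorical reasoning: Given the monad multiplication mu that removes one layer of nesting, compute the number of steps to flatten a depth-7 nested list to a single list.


Each application of mu: T^2 -> T removes one layer of nesting.
Starting at depth 7 (i.e., T^7(X)), we need to reach T(X).
Number of mu applications = 7 - 1 = 6

6


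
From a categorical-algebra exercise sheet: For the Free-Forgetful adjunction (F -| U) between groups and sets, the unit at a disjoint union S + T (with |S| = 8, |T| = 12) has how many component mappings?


The unit eta_X: X -> U(F(X)) of the Free-Forgetful adjunction
maps each element of X to a generator of F(X). For X = S + T (disjoint
union in Set), |S + T| = |S| + |T|.
Total mappings = 8 + 12 = 20.

20


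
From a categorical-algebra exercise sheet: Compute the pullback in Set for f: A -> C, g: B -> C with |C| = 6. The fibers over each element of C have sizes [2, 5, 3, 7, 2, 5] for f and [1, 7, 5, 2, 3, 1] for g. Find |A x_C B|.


The pullback A x_C B consists of pairs (a, b) with f(a) = g(b).
For each element c in C, the fiber product has |f^-1(c)| * |g^-1(c)| elements.
Summing over C: 2 * 1 + 5 * 7 + 3 * 5 + 7 * 2 + 2 * 3 + 5 * 1
= 2 + 35 + 15 + 14 + 6 + 5 = 77

77


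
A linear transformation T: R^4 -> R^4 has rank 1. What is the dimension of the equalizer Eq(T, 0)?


The equalizer of f and the zero map is ker(f).
By the rank-nullity theorem: dim(ker(f)) = dim(domain) - rank(f).
dim(ker(f)) = 4 - 1 = 3

3


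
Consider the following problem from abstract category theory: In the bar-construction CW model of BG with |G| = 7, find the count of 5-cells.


In the bar-construction CW model of BG, the n-cells are indexed by
n-tuples [g_1|...|g_n] of non-identity elements of G (degenerate
simplices with some g_i = e do not contribute cells), so there are
(|G| - 1)^n n-cells.
For dim = 5 with |G| = 7:
cells = (7 - 1)^5 = 6^5 = 7776

7776


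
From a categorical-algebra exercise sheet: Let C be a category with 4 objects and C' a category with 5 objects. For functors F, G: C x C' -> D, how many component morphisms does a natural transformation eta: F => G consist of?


A natural transformation eta: F => G assigns one component morphism per
object of the domain category.
The domain is the product category C x C', so
|Ob(C x C')| = |Ob(C)| * |Ob(C')| = 4 * 5 = 20.
Therefore eta has 20 component morphisms.

20


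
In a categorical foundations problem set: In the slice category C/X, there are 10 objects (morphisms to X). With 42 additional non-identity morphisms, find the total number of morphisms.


In the slice category C/X, objects are morphisms to X.
Identity morphisms: 10 (one per object of C/X).
Non-identity morphisms: 42.
Total = 10 + 42 = 52

52


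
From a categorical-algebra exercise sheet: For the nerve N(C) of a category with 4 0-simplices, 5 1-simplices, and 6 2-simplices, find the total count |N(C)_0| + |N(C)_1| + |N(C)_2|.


The 2-skeleton of the nerve N(C) consists of simplices in dimensions 0, 1, 2:
  |N(C)_0| = 4 (objects)
  |N(C)_1| = 5 (morphisms)
  |N(C)_2| = 6 (composable pairs)
Total = 4 + 5 + 6 = 15

15


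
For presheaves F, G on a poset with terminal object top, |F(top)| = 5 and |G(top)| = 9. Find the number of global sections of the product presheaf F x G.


Global sections of a presheaf on a poset with terminal top satisfy
Gamma(H) ~ H(top). Presheaves admit pointwise products, so
(F x G)(top) = F(top) x G(top) (Cartesian product).
|Gamma(F x G)| = |F(top)| * |G(top)| = 5 * 9 = 45.

45


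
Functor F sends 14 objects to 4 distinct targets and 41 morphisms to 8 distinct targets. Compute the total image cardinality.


The image of F consists of distinct objects and distinct morphisms.
|Im(F)| on objects = 4
|Im(F)| on morphisms = 8
Total image cardinality = 4 + 8 = 12

12


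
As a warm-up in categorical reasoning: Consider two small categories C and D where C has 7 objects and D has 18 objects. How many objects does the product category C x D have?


The product category C x D has objects that are pairs (c, d).
Number of pairs = |Ob(C)| * |Ob(D)| = 7 * 18 = 126

126


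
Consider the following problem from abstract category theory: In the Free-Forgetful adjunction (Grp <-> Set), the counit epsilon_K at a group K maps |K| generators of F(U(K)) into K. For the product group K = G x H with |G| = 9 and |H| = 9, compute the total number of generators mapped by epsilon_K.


The counit epsilon_K: F(U(K)) -> K of the Free-Forgetful adjunction
maps |K| generators of F(U(K)) into K. For K = G x H (the product group),
|G x H| = |G| * |H|.
Total generators mapped = 9 * 9 = 81.

81


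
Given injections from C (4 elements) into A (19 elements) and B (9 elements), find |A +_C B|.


The pushout A +_C B identifies the images of C in A and B.
|A +_C B| = |A| + |B| - |C| (for injections).
= 19 + 9 - 4 = 24

24


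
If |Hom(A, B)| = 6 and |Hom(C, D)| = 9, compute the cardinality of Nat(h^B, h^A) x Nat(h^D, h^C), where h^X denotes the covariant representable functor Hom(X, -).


By the Yoneda lemma, Nat(h^B, h^A) is isomorphic to Hom(A, B),
so |Nat(h^B, h^A)| = |Hom(A, B)| and |Nat(h^D, h^C)| = |Hom(C, D)|.
|Hom(A, B)| = 6, |Hom(C, D)| = 9.
|Nat(h^B, h^A) x Nat(h^D, h^C)| = 6 * 9 = 54

54


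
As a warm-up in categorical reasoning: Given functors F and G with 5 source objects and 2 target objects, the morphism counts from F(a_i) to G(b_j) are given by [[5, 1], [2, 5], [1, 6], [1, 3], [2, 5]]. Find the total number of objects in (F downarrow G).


Objects of (F downarrow G) are triples (a, b, h: F(a)->G(b)).
The count equals the sum of all entries in the hom-matrix.
sum(row 0) = 6
sum(row 1) = 7
sum(row 2) = 7
sum(row 3) = 4
sum(row 4) = 7
Grand total = 31

31


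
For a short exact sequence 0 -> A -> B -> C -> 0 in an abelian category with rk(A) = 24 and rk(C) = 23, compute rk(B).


For a short exact sequence 0 -> A -> B -> C -> 0,
rank is additive: rank(B) = rank(A) + rank(C).
rank(B) = 24 + 23 = 47

47


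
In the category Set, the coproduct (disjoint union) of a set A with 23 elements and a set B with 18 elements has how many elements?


In Set, the coproduct A + B is the disjoint union.
|A + B| = |A| + |B| = 23 + 18 = 41

41


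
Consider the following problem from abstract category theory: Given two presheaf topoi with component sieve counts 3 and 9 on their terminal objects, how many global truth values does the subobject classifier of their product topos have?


In a product of presheaf topoi E_1 x E_2, the subobject classifier
is Omega = Omega_1 x Omega_2 (componentwise), so
|Omega(top)| = |Omega_1(top_1)| * |Omega_2(top_2)|.
= 3 * 9 = 27.

27


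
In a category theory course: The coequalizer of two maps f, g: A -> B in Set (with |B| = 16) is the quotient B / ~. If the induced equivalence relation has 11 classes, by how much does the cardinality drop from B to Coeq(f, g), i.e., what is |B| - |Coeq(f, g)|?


The coequalizer Coeq(f, g) = B / ~ has one element per equivalence class.
|B| = 16, |Coeq(f, g)| = 11.
|B| - |Coeq(f, g)| = 16 - 11 = 5.

5


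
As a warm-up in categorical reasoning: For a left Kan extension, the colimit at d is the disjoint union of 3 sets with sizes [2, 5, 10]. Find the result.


Pointwise, the left Kan extension (Lan_F H)(d) is the colimit, indexed
by the comma category (F downarrow d), of H composed with the
projection (F downarrow d) -> C. Here that colimit is given
as a coproduct (disjoint union) of sets, so its cardinality is the
sum of the sizes of the summands.
Coproduct of sets with sizes: 2 + 5 + 10
= 17

17


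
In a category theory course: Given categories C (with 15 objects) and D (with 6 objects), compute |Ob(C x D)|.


The product category C x D has objects that are pairs (c, d).
Number of pairs = |Ob(C)| * |Ob(D)| = 15 * 6 = 90

90


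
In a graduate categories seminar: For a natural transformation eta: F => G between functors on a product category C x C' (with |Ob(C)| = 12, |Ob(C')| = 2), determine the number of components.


A natural transformation eta: F => G assigns one component morphism per
object of the domain category.
The domain is the product category C x C', so
|Ob(C x C')| = |Ob(C)| * |Ob(C')| = 12 * 2 = 24.
Therefore eta has 24 component morphisms.

24


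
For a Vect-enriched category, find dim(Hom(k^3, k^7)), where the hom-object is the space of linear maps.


In Vect-enriched categories, Hom(k^n, k^m) is the space of m x n matrices.
dim(Hom(k^3, k^7)) = 7 * 3 = 21

21


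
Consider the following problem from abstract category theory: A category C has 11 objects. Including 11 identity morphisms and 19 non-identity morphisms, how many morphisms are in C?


Each object has an identity morphism, giving 11 identities.
Adding the 19 non-identity morphisms:
Total = 11 + 19 = 30

30


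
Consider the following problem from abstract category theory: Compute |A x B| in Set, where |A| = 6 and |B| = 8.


In Set, the product A x B is the Cartesian product.
By the universal property, |A x B| = |A| * |B|.
|A x B| = 6 * 8 = 48

48


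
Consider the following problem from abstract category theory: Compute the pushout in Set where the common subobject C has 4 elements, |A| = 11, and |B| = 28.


The pushout A +_C B identifies the images of C in A and B.
|A +_C B| = |A| + |B| - |C| (for injections).
= 11 + 28 - 4 = 35

35


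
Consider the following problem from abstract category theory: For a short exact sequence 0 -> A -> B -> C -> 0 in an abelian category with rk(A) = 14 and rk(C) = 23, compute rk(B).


For a short exact sequence 0 -> A -> B -> C -> 0,
rank is additive: rank(B) = rank(A) + rank(C).
rank(B) = 14 + 23 = 37

37


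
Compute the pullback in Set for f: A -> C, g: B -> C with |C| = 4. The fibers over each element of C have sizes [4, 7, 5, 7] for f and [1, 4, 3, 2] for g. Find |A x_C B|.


The pullback A x_C B consists of pairs (a, b) with f(a) = g(b).
For each element c in C, the fiber product has |f^-1(c)| * |g^-1(c)| elements.
Summing over C: 4 * 1 + 7 * 4 + 5 * 3 + 7 * 2
= 4 + 28 + 15 + 14 = 61

61


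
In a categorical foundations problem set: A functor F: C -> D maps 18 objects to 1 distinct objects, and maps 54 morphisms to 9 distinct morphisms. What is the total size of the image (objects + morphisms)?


The image of F consists of distinct objects and distinct morphisms.
|Im(F)| on objects = 1
|Im(F)| on morphisms = 9
Total image cardinality = 1 + 9 = 10

10


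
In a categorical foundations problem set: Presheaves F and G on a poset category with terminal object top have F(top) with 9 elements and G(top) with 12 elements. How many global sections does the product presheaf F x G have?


Global sections of a presheaf on a poset with terminal top satisfy
Gamma(H) ~ H(top). Presheaves admit pointwise products, so
(F x G)(top) = F(top) x G(top) (Cartesian product).
|Gamma(F x G)| = |F(top)| * |G(top)| = 9 * 12 = 108.

108


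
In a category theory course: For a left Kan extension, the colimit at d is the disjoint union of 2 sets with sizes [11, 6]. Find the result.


Pointwise, the left Kan extension (Lan_F H)(d) is the colimit, indexed
by the comma category (F downarrow d), of H composed with the
projection (F downarrow d) -> C. Here that colimit is given
as a coproduct (disjoint union) of sets, so its cardinality is the
sum of the sizes of the summands.
Coproduct of sets with sizes: 11 + 6
= 17

17


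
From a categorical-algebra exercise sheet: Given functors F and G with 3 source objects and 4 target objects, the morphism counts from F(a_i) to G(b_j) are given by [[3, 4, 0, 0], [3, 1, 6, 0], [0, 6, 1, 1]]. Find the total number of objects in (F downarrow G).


Objects of (F downarrow G) are triples (a, b, h: F(a)->G(b)).
The count equals the sum of all entries in the hom-matrix.
sum(row 0) = 7
sum(row 1) = 10
sum(row 2) = 8
Grand total = 25

25


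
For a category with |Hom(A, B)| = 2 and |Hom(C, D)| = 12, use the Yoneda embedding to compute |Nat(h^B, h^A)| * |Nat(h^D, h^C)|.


By the Yoneda lemma, Nat(h^B, h^A) is isomorphic to Hom(A, B),
so |Nat(h^B, h^A)| = |Hom(A, B)| and |Nat(h^D, h^C)| = |Hom(C, D)|.
|Hom(A, B)| = 2, |Hom(C, D)| = 12.
|Nat(h^B, h^A) x Nat(h^D, h^C)| = 2 * 12 = 24

24


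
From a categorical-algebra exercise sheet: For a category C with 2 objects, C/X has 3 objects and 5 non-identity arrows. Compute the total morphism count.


In the slice category C/X, objects are morphisms to X.
Identity morphisms: 3 (one per object of C/X).
Non-identity morphisms: 5.
Total = 3 + 5 = 8

8


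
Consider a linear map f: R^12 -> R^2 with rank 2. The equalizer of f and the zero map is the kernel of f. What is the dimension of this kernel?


The equalizer of f and the zero map is ker(f).
By the rank-nullity theorem: dim(ker(f)) = dim(domain) - rank(f).
dim(ker(f)) = 12 - 2 = 10

10


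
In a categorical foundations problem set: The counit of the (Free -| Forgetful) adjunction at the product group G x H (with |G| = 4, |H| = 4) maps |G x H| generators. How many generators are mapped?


The counit epsilon_K: F(U(K)) -> K of the Free-Forgetful adjunction
maps |K| generators of F(U(K)) into K. For K = G x H (the product group),
|G x H| = |G| * |H|.
Total generators mapped = 4 * 4 = 16.

16


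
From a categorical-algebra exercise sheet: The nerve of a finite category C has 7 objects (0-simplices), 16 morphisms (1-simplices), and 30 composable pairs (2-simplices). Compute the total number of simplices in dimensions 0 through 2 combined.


The 2-skeleton of the nerve N(C) consists of simplices in dimensions 0, 1, 2:
  |N(C)_0| = 7 (objects)
  |N(C)_1| = 16 (morphisms)
  |N(C)_2| = 30 (composable pairs)
Total = 7 + 16 + 30 = 53

53


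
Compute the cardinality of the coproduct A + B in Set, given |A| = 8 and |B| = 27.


In Set, the coproduct A + B is the disjoint union.
|A + B| = |A| + |B| = 8 + 27 = 35

35


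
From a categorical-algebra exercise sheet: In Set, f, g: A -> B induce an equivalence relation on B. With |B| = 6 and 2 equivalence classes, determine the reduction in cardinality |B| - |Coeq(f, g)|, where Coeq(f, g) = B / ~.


The coequalizer Coeq(f, g) = B / ~ has one element per equivalence class.
|B| = 6, |Coeq(f, g)| = 2.
|B| - |Coeq(f, g)| = 6 - 2 = 4.

4


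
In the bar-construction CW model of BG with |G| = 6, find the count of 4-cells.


In the bar-construction CW model of BG, the n-cells are indexed by
n-tuples [g_1|...|g_n] of non-identity elements of G (degenerate
simplices with some g_i = e do not contribute cells), so there are
(|G| - 1)^n n-cells.
For dim = 4 with |G| = 6:
cells = (6 - 1)^4 = 5^4 = 625

625


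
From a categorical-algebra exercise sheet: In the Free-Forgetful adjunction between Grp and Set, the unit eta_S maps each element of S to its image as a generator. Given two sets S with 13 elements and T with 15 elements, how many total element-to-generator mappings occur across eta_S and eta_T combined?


The unit eta_X: X -> U(F(X)) of the Free-Forgetful adjunction
maps each element of X to a generator of F(X). For X = S + T (disjoint
union in Set), |S + T| = |S| + |T|.
Total mappings = 13 + 15 = 28.

28


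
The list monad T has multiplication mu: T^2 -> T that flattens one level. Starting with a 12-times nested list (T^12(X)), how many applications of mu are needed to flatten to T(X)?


Each application of mu: T^2 -> T removes one layer of nesting.
Starting at depth 12 (i.e., T^12(X)), we need to reach T(X).
Number of mu applications = 12 - 1 = 11

11


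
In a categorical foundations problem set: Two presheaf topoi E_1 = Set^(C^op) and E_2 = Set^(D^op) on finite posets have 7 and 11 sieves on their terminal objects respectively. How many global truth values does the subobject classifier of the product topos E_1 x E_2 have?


In a product of presheaf topoi E_1 x E_2, the subobject classifier
is Omega = Omega_1 x Omega_2 (componentwise), so
|Omega(top)| = |Omega_1(top_1)| * |Omega_2(top_2)|.
= 7 * 11 = 77.

77


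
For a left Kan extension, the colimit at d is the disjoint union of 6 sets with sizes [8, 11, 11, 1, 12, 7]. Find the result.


Pointwise, the left Kan extension (Lan_F H)(d) is the colimit, indexed
by the comma category (F downarrow d), of H composed with the
projection (F downarrow d) -> C. Here that colimit is given
as a coproduct (disjoint union) of sets, so its cardinality is the
sum of the sizes of the summands.
Coproduct of sets with sizes: 8 + 11 + 11 + 1 + 12 + 7
= 50

50


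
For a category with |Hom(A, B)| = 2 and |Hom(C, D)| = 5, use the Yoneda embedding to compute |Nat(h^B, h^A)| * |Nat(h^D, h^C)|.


By the Yoneda lemma, Nat(h^B, h^A) is isomorphic to Hom(A, B),
so |Nat(h^B, h^A)| = |Hom(A, B)| and |Nat(h^D, h^C)| = |Hom(C, D)|.
|Hom(A, B)| = 2, |Hom(C, D)| = 5.
|Nat(h^B, h^A) x Nat(h^D, h^C)| = 2 * 5 = 10

10


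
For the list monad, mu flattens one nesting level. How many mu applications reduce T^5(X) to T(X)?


Each application of mu: T^2 -> T removes one layer of nesting.
Starting at depth 5 (i.e., T^5(X)), we need to reach T(X).
Number of mu applications = 5 - 1 = 4

4


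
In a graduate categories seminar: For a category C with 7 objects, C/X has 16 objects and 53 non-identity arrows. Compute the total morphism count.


In the slice category C/X, objects are morphisms to X.
Identity morphisms: 16 (one per object of C/X).
Non-identity morphisms: 53.
Total = 16 + 53 = 69

69


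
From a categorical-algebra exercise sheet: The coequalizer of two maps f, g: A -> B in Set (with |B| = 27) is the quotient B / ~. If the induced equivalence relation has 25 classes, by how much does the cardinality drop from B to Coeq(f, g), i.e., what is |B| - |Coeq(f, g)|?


The coequalizer Coeq(f, g) = B / ~ has one element per equivalence class.
|B| = 27, |Coeq(f, g)| = 25.
|B| - |Coeq(f, g)| = 27 - 25 = 2.

2


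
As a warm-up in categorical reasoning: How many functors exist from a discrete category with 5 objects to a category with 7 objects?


A functor from a discrete category C to D is determined by
where each object maps. Each of the 5 objects of C can map
to any of the 7 objects of D independently.
Number of functors = 7^5 = 16807

16807


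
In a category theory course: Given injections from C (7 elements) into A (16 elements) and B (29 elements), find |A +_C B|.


The pushout A +_C B identifies the images of C in A and B.
|A +_C B| = |A| + |B| - |C| (for injections).
= 16 + 29 - 7 = 38

38


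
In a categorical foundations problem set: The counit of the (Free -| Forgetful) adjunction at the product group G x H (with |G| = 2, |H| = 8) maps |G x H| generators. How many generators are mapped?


The counit epsilon_K: F(U(K)) -> K of the Free-Forgetful adjunction
maps |K| generators of F(U(K)) into K. For K = G x H (the product group),
|G x H| = |G| * |H|.
Total generators mapped = 2 * 8 = 16.

16


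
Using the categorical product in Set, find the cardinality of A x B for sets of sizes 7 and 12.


In Set, the product A x B is the Cartesian product.
By the universal property, |A x B| = |A| * |B|.
|A x B| = 7 * 12 = 84

84


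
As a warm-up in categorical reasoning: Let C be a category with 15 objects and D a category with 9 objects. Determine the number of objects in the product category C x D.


The product category C x D has objects that are pairs (c, d).
Number of pairs = |Ob(C)| * |Ob(D)| = 15 * 9 = 135

135


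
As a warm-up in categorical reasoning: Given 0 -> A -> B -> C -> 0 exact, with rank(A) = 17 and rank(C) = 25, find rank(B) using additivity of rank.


For a short exact sequence 0 -> A -> B -> C -> 0,
rank is additive: rank(B) = rank(A) + rank(C).
rank(B) = 17 + 25 = 42

42


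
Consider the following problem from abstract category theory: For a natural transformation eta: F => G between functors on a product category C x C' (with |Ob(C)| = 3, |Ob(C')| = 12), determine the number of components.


A natural transformation eta: F => G assigns one component morphism per
object of the domain category.
The domain is the product category C x C', so
|Ob(C x C')| = |Ob(C)| * |Ob(C')| = 3 * 12 = 36.
Therefore eta has 36 component morphisms.

36
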